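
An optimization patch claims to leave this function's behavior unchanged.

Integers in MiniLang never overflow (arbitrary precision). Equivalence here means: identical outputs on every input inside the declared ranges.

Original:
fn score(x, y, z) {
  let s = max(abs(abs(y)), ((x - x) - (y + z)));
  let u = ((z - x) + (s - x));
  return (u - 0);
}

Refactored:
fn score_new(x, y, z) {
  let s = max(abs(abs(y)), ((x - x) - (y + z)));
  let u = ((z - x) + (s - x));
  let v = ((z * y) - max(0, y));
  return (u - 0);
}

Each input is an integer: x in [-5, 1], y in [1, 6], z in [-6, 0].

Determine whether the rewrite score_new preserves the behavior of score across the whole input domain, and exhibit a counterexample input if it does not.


Reading the diff, among the changes: statement counts differ; and local variable names differ; and min/max/abs usage differs; and arithmetic usage differs; and constant usage differs.
Spot check at x=-5, y=1, z=-6 — score: s = 5; u = 9; return 9. score_new: s = 5; u = 9; v = -7; return 9. Both give 9.
Checked all 294 inputs in the declared domain: the outputs agree on every one.
verdict: equivalent


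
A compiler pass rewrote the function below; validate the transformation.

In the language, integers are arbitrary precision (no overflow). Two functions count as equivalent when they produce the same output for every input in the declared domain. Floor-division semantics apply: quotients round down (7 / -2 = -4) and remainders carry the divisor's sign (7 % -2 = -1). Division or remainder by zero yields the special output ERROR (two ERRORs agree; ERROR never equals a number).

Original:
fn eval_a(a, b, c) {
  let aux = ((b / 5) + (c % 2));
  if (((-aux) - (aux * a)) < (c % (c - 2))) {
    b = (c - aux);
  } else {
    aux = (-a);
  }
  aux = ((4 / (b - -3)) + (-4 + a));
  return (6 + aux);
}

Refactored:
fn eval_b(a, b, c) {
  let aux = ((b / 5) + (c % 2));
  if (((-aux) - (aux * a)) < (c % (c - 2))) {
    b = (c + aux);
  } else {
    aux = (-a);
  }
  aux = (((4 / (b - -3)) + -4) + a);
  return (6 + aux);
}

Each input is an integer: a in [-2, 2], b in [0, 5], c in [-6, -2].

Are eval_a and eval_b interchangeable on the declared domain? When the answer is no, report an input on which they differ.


There is a counterexample at a=1, b=5, c=-3: 1 on one side, 5 on the other.
eval_a: aux=2, then (((-aux) - (aux * a)) < (c % (c - 2))) is true, then b=-5, then aux=-5, then returns 1
eval_b: aux=2, then (((-aux) - (aux * a)) < (c % (c - 2))) is true, then b=-1, then aux=-1, then returns 5
verdict: not equivalent; witness: a=1, b=5, c=-3


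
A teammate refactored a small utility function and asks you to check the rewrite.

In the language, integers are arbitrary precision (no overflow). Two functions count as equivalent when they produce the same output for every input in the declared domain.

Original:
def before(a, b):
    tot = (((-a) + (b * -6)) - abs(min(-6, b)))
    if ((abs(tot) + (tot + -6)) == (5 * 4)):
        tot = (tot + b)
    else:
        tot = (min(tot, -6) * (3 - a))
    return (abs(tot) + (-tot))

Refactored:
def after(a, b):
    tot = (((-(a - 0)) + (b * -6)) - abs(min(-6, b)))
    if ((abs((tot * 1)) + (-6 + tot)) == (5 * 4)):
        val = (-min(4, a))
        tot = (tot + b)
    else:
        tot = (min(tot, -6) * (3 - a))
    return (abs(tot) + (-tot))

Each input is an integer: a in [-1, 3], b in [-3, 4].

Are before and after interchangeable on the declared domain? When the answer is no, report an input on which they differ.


A substantive addition is an assignment to `val` whose value nothing reads; no result depends on it.
Tracing a=0, b=-2: before: tot becomes 6; next ((abs(tot) + (tot + -6)) == (5 * 4)) evaluates to false; next tot becomes -18; next final value 36 | after: tot becomes 6; next ((abs((tot * 1)) + (-6 + tot)) == (5 * 4)) evaluates to false; next tot becomes -18; next final value 36 — matching result 36.
Checked all 40 inputs in the declared domain: the outputs agree on every one.
verdict: equivalent


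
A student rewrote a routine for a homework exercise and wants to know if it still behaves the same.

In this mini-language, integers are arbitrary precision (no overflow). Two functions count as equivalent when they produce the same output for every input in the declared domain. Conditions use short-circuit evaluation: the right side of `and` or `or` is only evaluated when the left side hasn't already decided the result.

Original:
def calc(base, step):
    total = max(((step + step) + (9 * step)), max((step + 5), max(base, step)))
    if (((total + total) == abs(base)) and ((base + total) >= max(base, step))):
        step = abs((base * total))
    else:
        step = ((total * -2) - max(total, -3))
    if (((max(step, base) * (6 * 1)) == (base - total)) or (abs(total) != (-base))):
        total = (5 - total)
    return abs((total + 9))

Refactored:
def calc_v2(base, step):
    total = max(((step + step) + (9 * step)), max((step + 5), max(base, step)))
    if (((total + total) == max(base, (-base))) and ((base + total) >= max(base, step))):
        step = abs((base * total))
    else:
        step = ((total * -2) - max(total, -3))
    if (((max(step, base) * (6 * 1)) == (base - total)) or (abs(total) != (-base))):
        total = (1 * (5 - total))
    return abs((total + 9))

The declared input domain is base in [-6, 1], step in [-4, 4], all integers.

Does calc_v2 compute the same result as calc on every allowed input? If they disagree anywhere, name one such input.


The two versions differ — the changes include arithmetic usage differs, plus constant usage differs, plus min/max/abs usage differs.
Tracing base=-2, step=-1: calc: total = 4; (((total + total) == abs(base)) and ((base + total) >= max(base, step))) -> false; step = -12; (((max(step, base) * (6 * 1)) == (base - total)) or (abs(total) != (-base))) -> true; total = 1; return 10 | calc_v2: total = 4; (((total + total) == max(base, (-base))) and ((base + total) >= max(base, step))) -> false; step = -12; (((max(step, base) * (6 * 1)) == (base - total)) or (abs(total) != (-base))) -> true; total = 1; return 10 — matching result 10.
Across all 72 domain points the two functions coincide.
verdict: equivalent


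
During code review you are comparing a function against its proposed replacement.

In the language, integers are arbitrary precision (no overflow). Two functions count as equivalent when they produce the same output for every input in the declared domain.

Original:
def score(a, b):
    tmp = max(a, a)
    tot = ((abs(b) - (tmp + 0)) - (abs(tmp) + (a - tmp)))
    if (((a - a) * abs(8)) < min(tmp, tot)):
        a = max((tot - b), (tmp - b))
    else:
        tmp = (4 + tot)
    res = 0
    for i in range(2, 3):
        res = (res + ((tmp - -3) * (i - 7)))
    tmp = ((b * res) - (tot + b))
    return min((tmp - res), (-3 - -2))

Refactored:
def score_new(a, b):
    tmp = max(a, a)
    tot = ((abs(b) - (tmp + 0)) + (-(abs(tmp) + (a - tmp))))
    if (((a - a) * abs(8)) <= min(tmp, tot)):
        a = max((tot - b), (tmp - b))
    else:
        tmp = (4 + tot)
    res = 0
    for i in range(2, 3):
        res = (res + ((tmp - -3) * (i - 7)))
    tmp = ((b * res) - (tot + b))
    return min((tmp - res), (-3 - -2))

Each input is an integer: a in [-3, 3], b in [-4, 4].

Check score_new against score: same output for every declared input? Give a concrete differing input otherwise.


Input a=0, b=2: -49 from score versus -19 from score_new.
verdict: not equivalent; witness: a=0, b=2


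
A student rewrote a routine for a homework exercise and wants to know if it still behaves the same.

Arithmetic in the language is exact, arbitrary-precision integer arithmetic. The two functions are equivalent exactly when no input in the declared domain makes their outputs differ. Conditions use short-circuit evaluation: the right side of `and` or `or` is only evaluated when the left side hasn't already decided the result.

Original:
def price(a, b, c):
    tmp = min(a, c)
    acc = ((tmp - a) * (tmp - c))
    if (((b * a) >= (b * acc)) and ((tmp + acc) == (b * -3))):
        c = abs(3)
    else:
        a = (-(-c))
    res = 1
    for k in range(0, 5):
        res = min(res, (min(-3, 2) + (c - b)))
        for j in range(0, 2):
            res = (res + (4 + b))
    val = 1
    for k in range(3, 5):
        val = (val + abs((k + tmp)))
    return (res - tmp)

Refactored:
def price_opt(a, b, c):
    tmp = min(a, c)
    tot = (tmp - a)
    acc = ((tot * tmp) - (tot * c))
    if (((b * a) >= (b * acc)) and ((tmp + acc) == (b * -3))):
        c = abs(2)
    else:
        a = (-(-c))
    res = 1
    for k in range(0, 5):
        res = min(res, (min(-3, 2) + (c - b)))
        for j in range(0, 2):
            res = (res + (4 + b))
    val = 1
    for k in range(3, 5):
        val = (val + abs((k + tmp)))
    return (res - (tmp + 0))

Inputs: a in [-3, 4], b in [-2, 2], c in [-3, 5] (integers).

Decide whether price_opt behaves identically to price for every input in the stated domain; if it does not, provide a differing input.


a=0, b=0, c=0 yields 8 from price but 7 from price_opt.
verdict: not equivalent; witness: a=0, b=0, c=0


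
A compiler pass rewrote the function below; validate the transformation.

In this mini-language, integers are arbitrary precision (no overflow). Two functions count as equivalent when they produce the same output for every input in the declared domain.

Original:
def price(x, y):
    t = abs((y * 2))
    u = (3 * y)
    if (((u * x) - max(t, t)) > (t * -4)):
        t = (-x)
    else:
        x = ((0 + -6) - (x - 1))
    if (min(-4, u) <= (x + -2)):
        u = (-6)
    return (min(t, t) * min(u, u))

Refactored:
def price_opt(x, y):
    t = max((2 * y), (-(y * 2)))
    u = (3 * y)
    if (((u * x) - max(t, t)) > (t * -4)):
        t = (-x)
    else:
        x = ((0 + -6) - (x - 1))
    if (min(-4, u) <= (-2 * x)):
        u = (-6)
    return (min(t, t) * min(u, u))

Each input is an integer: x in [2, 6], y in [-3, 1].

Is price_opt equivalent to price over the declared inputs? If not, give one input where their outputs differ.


Take x=2, y=-1.
price: t becomes 2; next u becomes -3; next (((u * x) - max(t, t)) > (t * -4)) evaluates to false; next x becomes -7; next (min(-4, u) <= (x + -2)) evaluates to false; next final value -6
price_opt: t becomes 2; next u becomes -3; next (((u * x) - max(t, t)) > (t * -4)) evaluates to false; next x becomes -7; next (min(-4, u) <= (-2 * x)) evaluates to true; next u becomes -6; next final value -12
-6 and -12 differ, so these are not the same function on this domain.
verdict: not equivalent; witness: x=2, y=-1


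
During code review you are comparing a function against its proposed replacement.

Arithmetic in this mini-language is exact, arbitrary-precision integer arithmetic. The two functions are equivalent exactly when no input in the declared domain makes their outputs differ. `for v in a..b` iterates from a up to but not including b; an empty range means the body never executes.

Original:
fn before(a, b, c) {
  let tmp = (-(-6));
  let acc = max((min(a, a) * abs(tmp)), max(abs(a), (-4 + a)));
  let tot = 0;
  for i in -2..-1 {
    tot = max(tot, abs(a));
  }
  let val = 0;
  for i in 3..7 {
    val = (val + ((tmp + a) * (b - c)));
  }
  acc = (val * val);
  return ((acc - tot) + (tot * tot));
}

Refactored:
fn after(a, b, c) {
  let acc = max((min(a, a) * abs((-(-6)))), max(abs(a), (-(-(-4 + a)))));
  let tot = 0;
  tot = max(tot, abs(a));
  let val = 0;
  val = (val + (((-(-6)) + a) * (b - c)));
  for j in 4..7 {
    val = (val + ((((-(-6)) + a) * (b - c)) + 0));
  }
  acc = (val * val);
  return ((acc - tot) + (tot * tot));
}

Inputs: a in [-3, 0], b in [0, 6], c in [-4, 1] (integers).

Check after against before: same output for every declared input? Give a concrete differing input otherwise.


The two versions differ — the changes include loop structure differs; statement counts differ; local variable names differ; arithmetic usage differs; constant usage differs.
As a probe, take a=0, b=2, c=-3: before runs tmp = 6; acc = 0; tot = 0; [i=-2]; tot = 0; val = 0; [i=3]; val = 30; [i=4]; val = 60; [i=5]; val = 90; [i=6]; val = 120; acc = 14400; return 14400; after runs acc = 0; tot = 0; tot = 0; val = 0; val = 30; [j=4]; val = 60; [j=5]; val = 90; [j=6]; val = 120; acc = 14400; return 14400; both end at 14400.
Sweeping the whole domain (168 inputs) finds no disagreement.
verdict: equivalent


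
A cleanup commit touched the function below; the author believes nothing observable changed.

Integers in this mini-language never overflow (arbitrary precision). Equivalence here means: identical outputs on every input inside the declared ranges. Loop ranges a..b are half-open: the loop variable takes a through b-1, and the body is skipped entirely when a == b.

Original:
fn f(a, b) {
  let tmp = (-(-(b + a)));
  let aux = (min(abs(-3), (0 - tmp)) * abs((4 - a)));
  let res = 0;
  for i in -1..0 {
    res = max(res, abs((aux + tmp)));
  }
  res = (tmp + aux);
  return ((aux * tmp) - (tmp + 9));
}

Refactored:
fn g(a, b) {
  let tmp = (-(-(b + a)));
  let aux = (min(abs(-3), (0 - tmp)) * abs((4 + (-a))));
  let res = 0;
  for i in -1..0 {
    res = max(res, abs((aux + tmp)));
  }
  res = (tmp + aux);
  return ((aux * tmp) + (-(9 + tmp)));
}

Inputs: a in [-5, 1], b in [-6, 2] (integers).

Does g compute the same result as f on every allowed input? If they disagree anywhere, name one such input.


The two versions differ — the changes include arithmetic usage differs.
Tracing a=-3, b=-4: f: tmp=-7, then aux=21, then res=0, then (i=-1), then res=14, then res=14, then returns -149 | g: tmp=-7, then aux=21, then res=0, then (i=-1), then res=14, then res=14, then returns -149 — matching result -149.
Every one of the 63 inputs gives matching results.
verdict: equivalent


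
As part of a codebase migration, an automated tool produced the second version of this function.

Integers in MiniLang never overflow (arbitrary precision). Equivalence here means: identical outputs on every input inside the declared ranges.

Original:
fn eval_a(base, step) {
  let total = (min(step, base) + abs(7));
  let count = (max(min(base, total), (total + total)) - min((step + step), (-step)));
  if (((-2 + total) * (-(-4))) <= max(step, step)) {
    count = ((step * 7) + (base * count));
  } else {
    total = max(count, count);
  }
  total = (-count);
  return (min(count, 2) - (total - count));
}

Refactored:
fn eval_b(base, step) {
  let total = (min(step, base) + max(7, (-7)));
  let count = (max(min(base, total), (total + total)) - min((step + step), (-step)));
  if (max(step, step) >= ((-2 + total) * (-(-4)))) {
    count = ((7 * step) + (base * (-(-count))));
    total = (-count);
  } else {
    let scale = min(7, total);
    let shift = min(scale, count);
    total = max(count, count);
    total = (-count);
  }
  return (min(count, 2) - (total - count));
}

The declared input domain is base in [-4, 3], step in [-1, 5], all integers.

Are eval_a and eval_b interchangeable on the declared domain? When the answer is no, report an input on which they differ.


This is a faithful refactor — statement counts differ, plus local variable names differ, plus min/max/abs usage differs, plus constant usage differs, plus comparison usage differs, but the computed results match everywhere.
As a probe, take base=-3, step=1: eval_a runs total becomes 4; next count becomes 9; next (((-2 + total) * (-(-4))) <= max(step, step)) evaluates to false; next total becomes 9; next total becomes -9; next final value 20; eval_b runs total becomes 4; next count becomes 9; next (max(step, step) >= ((-2 + total) * (-(-4)))) evaluates to false; next scale becomes 4; next shift becomes 4; next total becomes 9; next total becomes -9; next final value 20; both end at 20.
Every one of the 56 inputs gives matching results.
verdict: equivalent


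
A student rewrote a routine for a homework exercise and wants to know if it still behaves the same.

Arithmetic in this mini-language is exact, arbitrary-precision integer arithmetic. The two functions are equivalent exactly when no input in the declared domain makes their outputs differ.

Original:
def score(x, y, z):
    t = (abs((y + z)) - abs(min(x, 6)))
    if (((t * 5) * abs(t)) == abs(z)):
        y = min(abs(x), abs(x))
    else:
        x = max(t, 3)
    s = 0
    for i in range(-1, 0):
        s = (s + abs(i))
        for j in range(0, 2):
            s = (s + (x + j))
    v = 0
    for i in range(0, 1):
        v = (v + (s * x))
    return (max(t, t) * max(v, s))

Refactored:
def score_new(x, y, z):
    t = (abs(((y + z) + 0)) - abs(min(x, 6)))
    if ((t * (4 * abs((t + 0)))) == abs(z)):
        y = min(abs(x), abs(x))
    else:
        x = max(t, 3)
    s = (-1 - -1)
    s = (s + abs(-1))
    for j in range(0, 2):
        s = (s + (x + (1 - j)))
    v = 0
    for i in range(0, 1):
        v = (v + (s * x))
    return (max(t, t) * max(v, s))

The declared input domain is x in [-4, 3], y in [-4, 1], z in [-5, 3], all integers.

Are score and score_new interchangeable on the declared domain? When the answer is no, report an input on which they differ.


Not equivalent: x=-3, y=0, z=-4 separates them (24 vs 12).
score: t=1, then (((t * 5) * abs(t)) == abs(z)) is false, then x=3, then s=0, then (i=-1), then s=1, then (j=0), then s=4, then (j=1), then s=8, then v=0, then (i=0), then v=24, then returns 24
score_new: t=1, then ((t * (4 * abs((t + 0)))) == abs(z)) is true, then y=3, then s=0, then s=1, then (j=0), then s=-1, then (j=1), then s=-4, then v=0, then (i=0), then v=12, then returns 12
verdict: not equivalent; witness: x=-3, y=0, z=-4


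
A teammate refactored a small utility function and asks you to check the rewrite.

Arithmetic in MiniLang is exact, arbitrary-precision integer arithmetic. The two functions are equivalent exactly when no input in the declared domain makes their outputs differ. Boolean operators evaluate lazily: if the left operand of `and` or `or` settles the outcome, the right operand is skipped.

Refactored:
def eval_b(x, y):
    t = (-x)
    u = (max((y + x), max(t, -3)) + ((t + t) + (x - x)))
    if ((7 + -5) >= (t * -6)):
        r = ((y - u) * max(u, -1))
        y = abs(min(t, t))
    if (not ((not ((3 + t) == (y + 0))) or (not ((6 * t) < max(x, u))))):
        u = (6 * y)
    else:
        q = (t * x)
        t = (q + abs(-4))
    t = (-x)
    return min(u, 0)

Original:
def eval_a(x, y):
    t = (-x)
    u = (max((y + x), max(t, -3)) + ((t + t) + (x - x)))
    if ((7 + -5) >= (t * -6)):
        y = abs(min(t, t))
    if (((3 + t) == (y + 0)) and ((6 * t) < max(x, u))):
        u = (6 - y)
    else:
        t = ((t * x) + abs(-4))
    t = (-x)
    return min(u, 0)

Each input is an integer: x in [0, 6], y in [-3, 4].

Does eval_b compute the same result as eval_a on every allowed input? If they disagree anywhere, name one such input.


Input x=4, y=-1: 0 from eval_a versus -6 from eval_b.
verdict: not equivalent; witness: x=4, y=-1


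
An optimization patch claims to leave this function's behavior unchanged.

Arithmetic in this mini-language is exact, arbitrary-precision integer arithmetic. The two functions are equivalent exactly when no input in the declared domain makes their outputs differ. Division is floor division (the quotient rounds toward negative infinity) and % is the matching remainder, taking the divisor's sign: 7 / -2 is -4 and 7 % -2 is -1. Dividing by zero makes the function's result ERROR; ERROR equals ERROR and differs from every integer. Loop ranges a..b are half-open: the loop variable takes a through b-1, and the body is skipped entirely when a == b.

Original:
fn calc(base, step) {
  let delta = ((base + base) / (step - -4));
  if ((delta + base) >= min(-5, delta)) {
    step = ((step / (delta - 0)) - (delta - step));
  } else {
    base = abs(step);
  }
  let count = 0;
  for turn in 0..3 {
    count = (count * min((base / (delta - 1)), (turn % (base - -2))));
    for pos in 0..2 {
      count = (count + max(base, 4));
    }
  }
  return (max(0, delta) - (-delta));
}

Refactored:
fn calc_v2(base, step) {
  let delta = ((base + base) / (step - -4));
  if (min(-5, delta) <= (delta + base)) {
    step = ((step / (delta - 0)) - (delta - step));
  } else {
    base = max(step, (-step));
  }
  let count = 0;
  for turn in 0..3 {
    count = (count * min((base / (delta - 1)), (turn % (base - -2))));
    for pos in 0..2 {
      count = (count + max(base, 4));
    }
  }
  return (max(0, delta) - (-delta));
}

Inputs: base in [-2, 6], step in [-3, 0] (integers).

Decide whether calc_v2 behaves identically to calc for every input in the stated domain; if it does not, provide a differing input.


Side by side, the visible changes include: min/max/abs usage differs; also comparison usage differs.
As a probe, take base=0, step=-1: calc runs delta=0, then ((delta + base) >= min(-5, delta)) is true, then a zero divisor aborts: ERROR; calc_v2 runs delta=0, then (min(-5, delta) <= (delta + base)) is true, then a zero divisor aborts: ERROR; both end at ERROR.
Across all 36 domain points the two functions coincide.
verdict: equivalent


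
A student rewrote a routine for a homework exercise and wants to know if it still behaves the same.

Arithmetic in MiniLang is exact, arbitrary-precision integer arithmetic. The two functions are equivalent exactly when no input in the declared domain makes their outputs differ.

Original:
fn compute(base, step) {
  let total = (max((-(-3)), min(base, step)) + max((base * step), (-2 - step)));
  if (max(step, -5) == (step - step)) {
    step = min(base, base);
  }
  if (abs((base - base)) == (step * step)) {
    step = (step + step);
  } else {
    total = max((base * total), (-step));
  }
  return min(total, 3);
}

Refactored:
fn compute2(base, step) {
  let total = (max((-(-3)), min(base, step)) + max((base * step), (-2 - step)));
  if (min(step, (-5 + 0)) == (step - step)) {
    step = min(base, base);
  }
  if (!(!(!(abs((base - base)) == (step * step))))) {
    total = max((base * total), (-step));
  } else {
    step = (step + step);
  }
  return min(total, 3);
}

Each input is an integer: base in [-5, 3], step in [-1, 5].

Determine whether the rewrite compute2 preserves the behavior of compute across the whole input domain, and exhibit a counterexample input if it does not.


These are not equivalent — on base=-2, step=0 the outputs split (2 vs 3).
compute: total=3, then (max(step, -5) == (step - step)) is true, then step=-2, then (abs((base - base)) == (step * step)) is false, then total=2, then returns 2
compute2: total=3, then (min(step, (-5 + 0)) == (step - step)) is false, then (!(!(!(abs((base - base)) == (step * step))))) is false, then step=0, then returns 3
verdict: not equivalent; witness: base=-2, step=0


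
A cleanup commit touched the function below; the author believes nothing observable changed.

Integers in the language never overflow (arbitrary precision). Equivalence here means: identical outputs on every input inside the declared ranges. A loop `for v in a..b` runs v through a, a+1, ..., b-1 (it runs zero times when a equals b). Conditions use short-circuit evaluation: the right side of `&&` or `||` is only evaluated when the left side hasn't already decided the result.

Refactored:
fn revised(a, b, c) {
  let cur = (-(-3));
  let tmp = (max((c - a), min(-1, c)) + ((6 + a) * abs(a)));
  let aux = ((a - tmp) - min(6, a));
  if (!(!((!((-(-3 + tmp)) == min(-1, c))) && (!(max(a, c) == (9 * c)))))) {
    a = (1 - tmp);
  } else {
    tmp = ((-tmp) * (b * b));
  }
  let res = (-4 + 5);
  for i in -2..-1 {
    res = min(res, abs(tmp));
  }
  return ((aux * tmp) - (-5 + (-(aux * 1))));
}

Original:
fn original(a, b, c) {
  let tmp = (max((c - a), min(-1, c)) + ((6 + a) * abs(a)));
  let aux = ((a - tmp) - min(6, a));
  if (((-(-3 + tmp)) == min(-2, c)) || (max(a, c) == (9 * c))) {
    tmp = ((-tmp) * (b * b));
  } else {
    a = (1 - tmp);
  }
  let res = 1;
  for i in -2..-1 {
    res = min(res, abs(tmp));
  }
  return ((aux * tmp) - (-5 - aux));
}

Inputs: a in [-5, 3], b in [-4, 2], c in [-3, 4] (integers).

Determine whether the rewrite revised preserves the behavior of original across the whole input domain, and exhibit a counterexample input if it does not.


Consider the input a=-1, b=-4, c=-1.
original: tmp=5, then aux=-5, then (((-(-3 + tmp)) == min(-2, c)) || (max(a, c) == (9 * c))) is true, then tmp=-80, then res=1, then (i=-2), then res=1, then returns 400
revised: cur=3, then tmp=5, then aux=-5, then (!(!((!((-(-3 + tmp)) == min(-1, c))) && (!(max(a, c) == (9 * c)))))) is true, then a=-4, then res=1, then (i=-2), then res=1, then returns -25
400 and -25 differ, so these are not the same function on this domain.
verdict: not equivalent; witness: a=-1, b=-4, c=-1


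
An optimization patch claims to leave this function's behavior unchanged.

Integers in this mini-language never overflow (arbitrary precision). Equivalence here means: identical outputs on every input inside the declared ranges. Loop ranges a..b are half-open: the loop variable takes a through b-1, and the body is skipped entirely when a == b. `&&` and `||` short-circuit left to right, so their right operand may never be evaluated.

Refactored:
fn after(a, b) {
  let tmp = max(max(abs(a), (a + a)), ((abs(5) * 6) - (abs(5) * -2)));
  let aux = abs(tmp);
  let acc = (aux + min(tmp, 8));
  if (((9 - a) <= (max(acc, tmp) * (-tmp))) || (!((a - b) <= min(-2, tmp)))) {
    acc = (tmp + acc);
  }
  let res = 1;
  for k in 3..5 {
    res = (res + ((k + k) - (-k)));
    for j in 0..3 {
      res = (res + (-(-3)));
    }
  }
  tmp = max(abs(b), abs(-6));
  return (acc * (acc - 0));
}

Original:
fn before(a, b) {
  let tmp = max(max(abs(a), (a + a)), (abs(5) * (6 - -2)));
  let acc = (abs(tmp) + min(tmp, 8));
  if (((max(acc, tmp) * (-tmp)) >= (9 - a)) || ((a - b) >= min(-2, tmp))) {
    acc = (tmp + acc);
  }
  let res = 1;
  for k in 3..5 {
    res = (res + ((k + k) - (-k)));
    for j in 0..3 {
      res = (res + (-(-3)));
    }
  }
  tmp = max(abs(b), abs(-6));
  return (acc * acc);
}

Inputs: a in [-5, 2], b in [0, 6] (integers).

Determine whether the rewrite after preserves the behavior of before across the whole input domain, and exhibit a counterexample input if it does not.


At a=-2, b=0: before gives 7744, after gives 2304.
verdict: not equivalent; witness: a=-2, b=0


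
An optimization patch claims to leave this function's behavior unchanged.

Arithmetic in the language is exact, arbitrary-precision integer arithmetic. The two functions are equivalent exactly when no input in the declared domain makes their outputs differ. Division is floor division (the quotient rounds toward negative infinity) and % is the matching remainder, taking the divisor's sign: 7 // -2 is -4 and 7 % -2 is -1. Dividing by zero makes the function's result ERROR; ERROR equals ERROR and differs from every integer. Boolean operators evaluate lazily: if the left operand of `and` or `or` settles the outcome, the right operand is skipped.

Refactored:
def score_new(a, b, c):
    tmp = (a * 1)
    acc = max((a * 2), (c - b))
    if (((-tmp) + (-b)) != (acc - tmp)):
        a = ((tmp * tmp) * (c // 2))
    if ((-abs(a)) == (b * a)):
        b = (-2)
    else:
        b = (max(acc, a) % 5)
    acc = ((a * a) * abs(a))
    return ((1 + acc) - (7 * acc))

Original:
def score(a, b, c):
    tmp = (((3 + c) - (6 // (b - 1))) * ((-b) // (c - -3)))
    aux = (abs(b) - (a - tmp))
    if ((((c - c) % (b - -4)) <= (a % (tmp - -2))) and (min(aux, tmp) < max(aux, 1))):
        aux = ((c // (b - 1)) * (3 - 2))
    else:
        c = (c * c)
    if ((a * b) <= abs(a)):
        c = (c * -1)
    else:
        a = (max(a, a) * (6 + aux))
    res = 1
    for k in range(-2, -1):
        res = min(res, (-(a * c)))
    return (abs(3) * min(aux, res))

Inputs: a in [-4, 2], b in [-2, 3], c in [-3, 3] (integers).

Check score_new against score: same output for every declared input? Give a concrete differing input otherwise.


At a=-4, b=-2, c=-3: score gives ERROR, score_new gives -196607.
verdict: not equivalent; witness: a=-4, b=-2, c=-3


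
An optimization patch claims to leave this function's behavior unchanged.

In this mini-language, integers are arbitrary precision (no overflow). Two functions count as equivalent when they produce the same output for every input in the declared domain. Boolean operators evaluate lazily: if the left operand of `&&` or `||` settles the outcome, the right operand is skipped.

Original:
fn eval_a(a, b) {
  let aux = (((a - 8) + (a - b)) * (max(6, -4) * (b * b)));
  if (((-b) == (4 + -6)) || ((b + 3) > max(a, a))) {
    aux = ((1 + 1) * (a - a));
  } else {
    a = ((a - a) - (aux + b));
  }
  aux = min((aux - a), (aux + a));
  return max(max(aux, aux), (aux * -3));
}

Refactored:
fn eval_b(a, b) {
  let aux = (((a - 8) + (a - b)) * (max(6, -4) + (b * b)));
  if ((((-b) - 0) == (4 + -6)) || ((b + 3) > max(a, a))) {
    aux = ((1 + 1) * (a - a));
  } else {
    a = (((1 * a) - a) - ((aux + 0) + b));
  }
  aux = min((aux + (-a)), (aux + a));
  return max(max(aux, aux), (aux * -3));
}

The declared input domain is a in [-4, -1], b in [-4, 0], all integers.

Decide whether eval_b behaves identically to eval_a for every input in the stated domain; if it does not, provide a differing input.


The rewrite breaks on a=-1, b=-4, where the results are 3468 and 804.
eval_a: aux=-576, then (((-b) == (4 + -6)) || ((b + 3) > max(a, a))) is false, then a=580, then aux=-1156, then returns 3468
eval_b: aux=-132, then ((((-b) - 0) == (4 + -6)) || ((b + 3) > max(a, a))) is false, then a=136, then aux=-268, then returns 804
verdict: not equivalent; witness: a=-1, b=-4


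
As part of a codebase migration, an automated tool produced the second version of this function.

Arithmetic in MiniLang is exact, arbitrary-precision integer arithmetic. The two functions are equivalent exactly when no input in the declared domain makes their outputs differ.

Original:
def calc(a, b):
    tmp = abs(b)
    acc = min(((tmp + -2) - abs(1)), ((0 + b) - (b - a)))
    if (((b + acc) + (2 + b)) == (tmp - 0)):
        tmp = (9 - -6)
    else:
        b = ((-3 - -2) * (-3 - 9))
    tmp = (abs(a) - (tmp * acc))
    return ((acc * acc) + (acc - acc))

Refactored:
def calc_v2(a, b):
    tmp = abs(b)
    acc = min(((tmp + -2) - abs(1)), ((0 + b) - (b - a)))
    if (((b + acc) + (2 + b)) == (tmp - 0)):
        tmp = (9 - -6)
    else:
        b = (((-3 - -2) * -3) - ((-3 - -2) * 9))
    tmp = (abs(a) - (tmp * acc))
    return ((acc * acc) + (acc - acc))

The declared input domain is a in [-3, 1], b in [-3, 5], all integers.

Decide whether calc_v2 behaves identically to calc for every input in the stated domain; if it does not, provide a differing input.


Equivalent — the differences include arithmetic usage differs; also constant usage differs, yet no declared input distinguishes the two.
One worked example (a=1, b=4) — calc: tmp becomes 4; next acc becomes 1; next (((b + acc) + (2 + b)) == (tmp - 0)) evaluates to false; next b becomes 12; next tmp becomes -3; next final value 1; calc_v2: tmp becomes 4; next acc becomes 1; next (((b + acc) + (2 + b)) == (tmp - 0)) evaluates to false; next b becomes 12; next tmp becomes -3; next final value 1; agreement on 1.
An exhaustive pass over the 45 declared inputs shows identical outputs.
verdict: equivalent


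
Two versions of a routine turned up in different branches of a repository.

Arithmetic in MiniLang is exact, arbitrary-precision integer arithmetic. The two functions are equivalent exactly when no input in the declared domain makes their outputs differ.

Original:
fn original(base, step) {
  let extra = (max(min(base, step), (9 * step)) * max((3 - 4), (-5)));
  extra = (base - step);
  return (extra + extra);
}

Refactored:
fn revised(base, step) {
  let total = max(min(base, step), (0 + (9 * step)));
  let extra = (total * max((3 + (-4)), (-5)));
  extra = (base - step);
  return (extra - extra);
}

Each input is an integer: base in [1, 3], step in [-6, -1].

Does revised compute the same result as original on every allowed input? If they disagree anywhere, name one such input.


Not equivalent: base=1, step=-6 separates them (14 vs 0).
original: extra = 6; extra = 7; return 14
revised: total = -6; extra = 6; extra = 7; return 0
verdict: not equivalent; witness: base=1, step=-6


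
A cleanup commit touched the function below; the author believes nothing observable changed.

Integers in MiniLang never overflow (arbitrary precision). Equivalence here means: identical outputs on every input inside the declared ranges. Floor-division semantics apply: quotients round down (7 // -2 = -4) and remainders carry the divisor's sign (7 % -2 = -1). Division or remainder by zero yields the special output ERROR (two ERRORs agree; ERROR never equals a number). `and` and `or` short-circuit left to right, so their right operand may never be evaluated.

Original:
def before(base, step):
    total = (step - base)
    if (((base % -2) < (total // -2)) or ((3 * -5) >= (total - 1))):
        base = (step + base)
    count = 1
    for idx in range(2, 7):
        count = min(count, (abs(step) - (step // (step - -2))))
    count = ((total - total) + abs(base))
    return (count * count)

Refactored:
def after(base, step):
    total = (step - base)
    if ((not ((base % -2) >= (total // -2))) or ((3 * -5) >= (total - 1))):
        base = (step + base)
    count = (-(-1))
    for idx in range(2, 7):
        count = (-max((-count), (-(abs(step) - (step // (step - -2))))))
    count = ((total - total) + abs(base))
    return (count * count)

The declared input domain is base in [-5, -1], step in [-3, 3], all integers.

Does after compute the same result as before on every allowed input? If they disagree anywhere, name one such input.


Reading the diff, among the changes: comparison usage differs, min/max/abs usage differs, boolean connective usage differs.
As a probe, take base=-1, step=0: before runs total = 1; (((base % -2) < (total // -2)) or ((3 * -5) >= (total - 1))) -> false; count = 1; [idx=2]; count = 0; [idx=3]; count = 0; [idx=4]; count = 0; [idx=5]; count = 0; [idx=6]; count = 0; count = 1; return 1; after runs total = 1; ((not ((base % -2) >= (total // -2))) or ((3 * -5) >= (total - 1))) -> false; count = 1; [idx=2]; count = 0; [idx=3]; count = 0; [idx=4]; count = 0; [idx=5]; count = 0; [idx=6]; count = 0; count = 1; return 1; both end at 1.
Every one of the 35 inputs gives matching results.
verdict: equivalent


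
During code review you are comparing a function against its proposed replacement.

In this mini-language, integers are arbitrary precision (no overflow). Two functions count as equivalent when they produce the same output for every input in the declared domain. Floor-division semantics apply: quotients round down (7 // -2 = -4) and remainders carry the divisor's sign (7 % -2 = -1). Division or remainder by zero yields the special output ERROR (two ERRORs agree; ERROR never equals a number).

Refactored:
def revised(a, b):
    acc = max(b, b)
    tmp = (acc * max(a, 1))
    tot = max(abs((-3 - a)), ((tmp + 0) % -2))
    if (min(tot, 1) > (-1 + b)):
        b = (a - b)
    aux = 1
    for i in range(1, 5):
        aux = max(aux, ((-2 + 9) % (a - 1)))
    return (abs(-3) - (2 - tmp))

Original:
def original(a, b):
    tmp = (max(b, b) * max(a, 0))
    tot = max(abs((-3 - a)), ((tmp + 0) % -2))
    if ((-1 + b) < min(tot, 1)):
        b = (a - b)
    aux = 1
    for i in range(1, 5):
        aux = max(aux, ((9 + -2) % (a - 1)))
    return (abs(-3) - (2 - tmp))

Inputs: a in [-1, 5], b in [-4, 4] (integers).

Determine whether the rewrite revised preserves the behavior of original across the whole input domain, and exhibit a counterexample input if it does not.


Consider the input a=-1, b=-4.
original: tmp=0, then tot=2, then ((-1 + b) < min(tot, 1)) is true, then b=3, then aux=1, then (i=1), then aux=1, then (i=2), then aux=1, then (i=3), then aux=1, then (i=4), then aux=1, then returns 1
revised: acc=-4, then tmp=-4, then tot=2, then (min(tot, 1) > (-1 + b)) is true, then b=3, then aux=1, then (i=1), then aux=1, then (i=2), then aux=1, then (i=3), then aux=1, then (i=4), then aux=1, then returns -3
1 against -3: the behavior changed.
verdict: not equivalent; witness: a=-1, b=-4


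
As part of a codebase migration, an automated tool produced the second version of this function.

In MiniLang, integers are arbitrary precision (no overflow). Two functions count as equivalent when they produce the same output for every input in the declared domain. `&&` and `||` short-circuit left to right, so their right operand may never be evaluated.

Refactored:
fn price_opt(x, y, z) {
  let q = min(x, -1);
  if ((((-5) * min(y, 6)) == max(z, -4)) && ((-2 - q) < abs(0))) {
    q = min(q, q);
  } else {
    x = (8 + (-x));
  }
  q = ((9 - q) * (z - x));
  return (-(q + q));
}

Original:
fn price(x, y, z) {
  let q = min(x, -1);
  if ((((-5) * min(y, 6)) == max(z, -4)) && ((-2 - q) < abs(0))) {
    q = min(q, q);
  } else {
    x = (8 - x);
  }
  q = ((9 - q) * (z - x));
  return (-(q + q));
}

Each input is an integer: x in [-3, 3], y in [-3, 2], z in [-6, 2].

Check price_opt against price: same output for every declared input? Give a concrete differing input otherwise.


Although arithmetic usage differs, 378/378 inputs agree.
verdict: equivalent


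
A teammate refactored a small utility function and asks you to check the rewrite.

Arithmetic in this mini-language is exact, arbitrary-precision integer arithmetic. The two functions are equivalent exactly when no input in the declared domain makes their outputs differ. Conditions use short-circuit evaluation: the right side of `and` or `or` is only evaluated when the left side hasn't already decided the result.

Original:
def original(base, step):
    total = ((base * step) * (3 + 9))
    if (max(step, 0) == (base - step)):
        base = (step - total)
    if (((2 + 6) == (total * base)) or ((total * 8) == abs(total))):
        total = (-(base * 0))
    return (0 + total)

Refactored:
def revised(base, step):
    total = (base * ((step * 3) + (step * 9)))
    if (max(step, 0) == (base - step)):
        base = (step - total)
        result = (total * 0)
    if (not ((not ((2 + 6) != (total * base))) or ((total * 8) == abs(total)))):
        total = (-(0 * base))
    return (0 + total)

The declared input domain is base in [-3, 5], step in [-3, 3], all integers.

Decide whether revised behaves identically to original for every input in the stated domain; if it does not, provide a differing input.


Evaluate both at base=-3, step=-3.
original: total=108, then (max(step, 0) == (base - step)) is true, then base=-111, then (((2 + 6) == (total * base)) or ((total * 8) == abs(total))) is false, then returns 108
revised: total=108, then (max(step, 0) == (base - step)) is true, then base=-111, then result=0, then (not ((not ((2 + 6) != (total * base))) or ((total * 8) == abs(total)))) is true, then total=0, then returns 0
108 vs 0 — the two versions disagree here.
verdict: not equivalent; witness: base=-3, step=-3


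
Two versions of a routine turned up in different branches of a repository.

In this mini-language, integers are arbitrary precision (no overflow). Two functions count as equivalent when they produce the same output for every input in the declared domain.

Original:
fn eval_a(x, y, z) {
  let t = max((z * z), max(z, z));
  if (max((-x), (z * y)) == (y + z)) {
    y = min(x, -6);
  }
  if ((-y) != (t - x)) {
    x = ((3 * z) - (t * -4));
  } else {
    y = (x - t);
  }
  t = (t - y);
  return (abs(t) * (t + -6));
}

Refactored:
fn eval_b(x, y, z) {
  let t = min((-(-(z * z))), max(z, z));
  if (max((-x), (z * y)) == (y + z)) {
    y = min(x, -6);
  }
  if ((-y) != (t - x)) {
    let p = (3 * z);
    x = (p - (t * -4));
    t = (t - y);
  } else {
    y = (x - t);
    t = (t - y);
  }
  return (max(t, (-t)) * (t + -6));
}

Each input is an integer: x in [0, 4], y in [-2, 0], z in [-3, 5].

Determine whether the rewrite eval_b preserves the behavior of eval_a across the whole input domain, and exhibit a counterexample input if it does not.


Take x=0, y=-2, z=-3.
eval_a: t=9, then (max((-x), (z * y)) == (y + z)) is false, then ((-y) != (t - x)) is true, then x=27, then t=11, then returns 55
eval_b: t=-3, then (max((-x), (z * y)) == (y + z)) is false, then ((-y) != (t - x)) is true, then p=-9, then x=-21, then t=-1, then returns -7
55 and -7 differ, so these are not the same function on this domain.
verdict: not equivalent; witness: x=0, y=-2, z=-3
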